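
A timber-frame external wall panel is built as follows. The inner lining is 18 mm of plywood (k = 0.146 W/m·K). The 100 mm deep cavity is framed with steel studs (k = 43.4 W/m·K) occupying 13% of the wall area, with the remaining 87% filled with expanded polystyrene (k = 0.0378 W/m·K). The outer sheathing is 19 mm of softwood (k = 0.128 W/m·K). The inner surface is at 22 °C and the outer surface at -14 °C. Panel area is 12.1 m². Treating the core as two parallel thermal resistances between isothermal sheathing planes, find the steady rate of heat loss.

Q ≈ 1510 W

Sheathing layers in series; stud and cavity paths in parallel between them.
R_inner = 0.018/(0.146×12.1) = 0.01019 K/W
R_stud  = 0.1/(43.4×0.13×12.1) = 0.001465 K/W
R_cav   = 0.1/(0.0378×0.87×12.1) = 0.2513 K/W
1/R_core = 1/R_stud + 1/R_cav → R_core = 0.001456 K/W
R_outer = 0.019/(0.128×12.1) = 0.01227 K/W
R_total = 0.02391 K/W
Q = ΔT/R_total = 36/0.02391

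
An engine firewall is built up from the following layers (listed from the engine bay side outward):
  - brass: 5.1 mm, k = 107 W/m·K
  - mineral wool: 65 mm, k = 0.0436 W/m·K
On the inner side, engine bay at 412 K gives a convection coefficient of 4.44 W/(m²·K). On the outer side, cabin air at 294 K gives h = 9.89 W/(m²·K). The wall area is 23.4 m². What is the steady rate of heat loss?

Q ≈ 1520 W

Model the wall as resistances in series:
R_inner film = 1/(h_i·A) = 1/(4.44×23.4) = 0.009625 K/W
R_brass = L/(kA) = 0.0051/(107×23.4) = 2.037×10^-6 K/W
R_mineral wool = L/(kA) = 0.065/(0.0436×23.4) = 0.06371 K/W
R_outer film = 1/(h_o·A) = 1/(9.89×23.4) = 0.004321 K/W
R_total = 0.07766 K/W
Q = ΔT / R_total = 118 / 0.07766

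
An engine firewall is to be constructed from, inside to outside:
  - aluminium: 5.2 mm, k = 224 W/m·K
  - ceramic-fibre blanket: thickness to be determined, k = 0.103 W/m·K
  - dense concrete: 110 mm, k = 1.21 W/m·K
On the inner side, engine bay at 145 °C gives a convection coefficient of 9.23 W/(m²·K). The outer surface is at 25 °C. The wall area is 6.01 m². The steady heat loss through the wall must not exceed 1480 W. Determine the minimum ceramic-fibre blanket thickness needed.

Model the wall as resistances in series:
R_inner film = 1/(h_i·A) = 1/(9.23×6.01) = 0.01803 K/W
R_aluminium = L/(kA) = 0.0052/(224×6.01) = 3.863×10^-6 K/W
R_dense concrete = L/(kA) = 0.11/(1.21×6.01) = 0.01513 K/W
Sum of the known resistances R_other = 0.03316 K/W
Required total resistance R_tot = ΔT/Q_allow = 120/1480 = 0.08108 K/W
R_ceramic-fibre blanket = R_tot − R_other = 0.04792 K/W
L = R·k·A = 0.04792×0.103×6.01

L ≈ 29.7 mm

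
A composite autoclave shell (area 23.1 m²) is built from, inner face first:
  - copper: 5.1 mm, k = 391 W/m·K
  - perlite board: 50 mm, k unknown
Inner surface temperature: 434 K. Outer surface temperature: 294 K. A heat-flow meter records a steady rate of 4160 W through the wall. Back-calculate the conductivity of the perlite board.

k ≈ 0.0643 W/(m·K)

Series thermal resistances:
R_copper = L/(kA) = 0.0051/(391×23.1) = 5.647×10^-7 K/W
Sum of known resistances R_other = 5.647×10^-7 K/W
Total R = ΔT/Q = 140/4160 = 0.03365 K/W
R_perlite board = R_total − R_other = 0.03365 K/W
k = L/(R·A) = 0.05/(0.03365×23.1)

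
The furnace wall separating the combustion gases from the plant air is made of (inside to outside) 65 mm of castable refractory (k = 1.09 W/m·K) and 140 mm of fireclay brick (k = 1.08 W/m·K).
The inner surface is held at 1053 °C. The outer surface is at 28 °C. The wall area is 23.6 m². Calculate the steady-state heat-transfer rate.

Model the wall as resistances in series:
R_castable refractory = L/(kA) = 0.065/(1.09×23.6) = 0.002527 K/W
R_fireclay brick = L/(kA) = 0.14/(1.08×23.6) = 0.005493 K/W
R_total = 0.00802 K/W
Q = ΔT / R_total = 1025 / 0.00802

Q ≈ 128000 W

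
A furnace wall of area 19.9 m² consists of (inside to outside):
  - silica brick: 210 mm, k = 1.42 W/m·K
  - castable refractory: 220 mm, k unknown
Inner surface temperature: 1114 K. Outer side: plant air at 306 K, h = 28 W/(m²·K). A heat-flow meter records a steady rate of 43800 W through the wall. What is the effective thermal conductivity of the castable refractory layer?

k ≈ 1.2 W/(m·K)

Model the wall as resistances in series:
R_silica brick = L/(kA) = 0.21/(1.42×19.9) = 0.007432 K/W
R_outer film = 1/(h_o·A) = 1/(28×19.9) = 0.001795 K/W
Sum of known resistances R_other = 0.009226 K/W
Total R = ΔT/Q = 808/43800 = 0.01845 K/W
R_castable refractory = R_total − R_other = 0.009221 K/W
k = L/(R·A) = 0.22/(0.009221×19.9)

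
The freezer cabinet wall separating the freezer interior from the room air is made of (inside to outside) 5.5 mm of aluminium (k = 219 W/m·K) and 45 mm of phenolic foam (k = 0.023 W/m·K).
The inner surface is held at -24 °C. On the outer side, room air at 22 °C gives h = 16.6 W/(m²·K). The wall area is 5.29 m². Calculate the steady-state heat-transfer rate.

Model the wall as resistances in series:
R_aluminium = L/(kA) = 0.0055/(219×5.29) = 4.747×10^-6 K/W
R_phenolic foam = L/(kA) = 0.045/(0.023×5.29) = 0.3699 K/W
R_outer film = 1/(h_o·A) = 1/(16.6×5.29) = 0.01139 K/W
R_total = 0.3812 K/W
Q = ΔT / R_total = 46 / 0.3812

Q ≈ 121 W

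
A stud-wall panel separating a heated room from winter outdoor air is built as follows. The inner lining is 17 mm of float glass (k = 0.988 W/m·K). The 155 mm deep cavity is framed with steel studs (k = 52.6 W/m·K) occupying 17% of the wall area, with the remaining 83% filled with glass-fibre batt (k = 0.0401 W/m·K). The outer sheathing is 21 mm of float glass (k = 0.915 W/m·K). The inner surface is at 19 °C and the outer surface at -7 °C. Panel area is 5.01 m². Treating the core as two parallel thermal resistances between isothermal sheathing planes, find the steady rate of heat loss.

Q ≈ 2270 W

Sheathing layers in series; stud and cavity paths in parallel between them.
R_inner = 0.017/(0.988×5.01) = 0.003434 K/W
R_stud  = 0.155/(52.6×0.17×5.01) = 0.00346 K/W
R_cav   = 0.155/(0.0401×0.83×5.01) = 0.9295 K/W
1/R_core = 1/R_stud + 1/R_cav → R_core = 0.003447 K/W
R_outer = 0.021/(0.915×5.01) = 0.004581 K/W
R_total = 0.01146 K/W
Q = ΔT/R_total = 26/0.01146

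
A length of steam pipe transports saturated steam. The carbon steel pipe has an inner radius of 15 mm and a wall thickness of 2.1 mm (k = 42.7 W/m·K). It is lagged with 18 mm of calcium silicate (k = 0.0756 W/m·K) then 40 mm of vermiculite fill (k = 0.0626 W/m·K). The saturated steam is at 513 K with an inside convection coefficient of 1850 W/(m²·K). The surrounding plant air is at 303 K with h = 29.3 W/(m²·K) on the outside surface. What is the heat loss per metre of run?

q′ ≈ 59.6 W/m

For a radial system each layer contributes R = ln(r_out/r_in)/(2πkL); films add R = 1/(hA).
R_inner film = 1/(h_i·2πr₁L) = 1/(1850×2π×0.015×1) = 0.005735 K/W
R_carbon steel pipe wall = ln(17.1/15)/(2π×42.7×1) = 4.884×10^-4 K/W
R_calcium silicate = ln(35.1/17.1)/(2π×0.0756×1) = 1.514 K/W
R_vermiculite fill = ln(75.1/35.1)/(2π×0.0626×1) = 1.934 K/W
R_outer film = 1/(h_o·2πr_oL) = 1/(29.3×2π×0.0751×1) = 0.07233 K/W
R_total = 3.526 K/W
Q = ΔT/R_total = 210/3.526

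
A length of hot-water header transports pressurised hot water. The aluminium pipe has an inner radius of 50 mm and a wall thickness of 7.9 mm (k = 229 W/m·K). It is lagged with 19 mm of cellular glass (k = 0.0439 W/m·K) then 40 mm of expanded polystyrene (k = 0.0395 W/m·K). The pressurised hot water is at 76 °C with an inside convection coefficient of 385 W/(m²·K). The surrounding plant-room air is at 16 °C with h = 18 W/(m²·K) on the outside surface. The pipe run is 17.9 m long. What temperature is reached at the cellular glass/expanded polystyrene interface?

Cylindrical conduction, so R = ln(r₂/r₁)/(2πkL) per layer, in series:
R_inner film = 1/(h_i·2πr₁L) = 1/(385×2π×0.05×17.9) = 4.619×10^-4 K/W
R_aluminium pipe wall = ln(57.9/50)/(2π×229×17.9) = 5.696×10^-6 K/W
R_cellular glass = ln(76.9/57.9)/(2π×0.0439×17.9) = 0.05748 K/W
R_expanded polystyrene = ln(116.9/76.9)/(2π×0.0395×17.9) = 0.09427 K/W
R_outer film = 1/(h_o·2πr_oL) = 1/(18×2π×0.1169×17.9) = 0.004226 K/W
R_total = 0.1564 K/W
Q = ΔT/R_total = 60/0.1564
Q = 384 W
T_interface = T_inner − Q·ΣR(inner→interface) = 76 − 384×0.05795

T ≈ 53.8 °C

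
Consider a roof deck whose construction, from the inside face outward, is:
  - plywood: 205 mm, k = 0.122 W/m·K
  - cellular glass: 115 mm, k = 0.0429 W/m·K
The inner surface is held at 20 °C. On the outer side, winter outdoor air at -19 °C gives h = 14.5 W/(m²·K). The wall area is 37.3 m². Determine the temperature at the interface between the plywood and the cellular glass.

T ≈ 5.21 °C

Treating each layer as a thermal resistance in series:
R_plywood = L/(kA) = 0.205/(0.122×37.3) = 0.04505 K/W
R_cellular glass = L/(kA) = 0.115/(0.0429×37.3) = 0.07187 K/W
R_outer film = 1/(h_o·A) = 1/(14.5×37.3) = 0.001849 K/W
R_total = 0.1188 K/W;  Q = ΔT/R_total = 39/0.1188 = 328.4 W
T_interface = T_inner − Q·ΣR(inner→interface) = 20 − 328×0.04505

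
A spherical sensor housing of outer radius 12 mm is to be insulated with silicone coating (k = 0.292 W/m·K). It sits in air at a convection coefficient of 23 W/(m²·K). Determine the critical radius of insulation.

r_cr ≈ 25.4 mm

For a sphere r_cr = 2k/h = 2×0.292/23
r_cr = 25.4 mm; since the bare radius (12 mm) is below r_cr, adding a thin layer of insulation will *increase* heat loss.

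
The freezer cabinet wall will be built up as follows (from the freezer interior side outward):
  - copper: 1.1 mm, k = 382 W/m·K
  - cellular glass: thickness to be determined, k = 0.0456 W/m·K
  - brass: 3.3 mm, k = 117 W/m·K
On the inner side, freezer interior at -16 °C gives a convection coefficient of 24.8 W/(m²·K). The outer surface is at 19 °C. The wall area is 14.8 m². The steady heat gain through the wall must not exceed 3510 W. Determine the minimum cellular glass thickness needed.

L ≈ 4.89 mm

Treating each layer as a thermal resistance in series:
R_inner film = 1/(h_i·A) = 1/(24.8×14.8) = 0.002724 K/W
R_copper = L/(kA) = 0.0011/(382×14.8) = 1.946×10^-7 K/W
R_brass = L/(kA) = 0.0033/(117×14.8) = 1.906×10^-6 K/W
Sum of the known resistances R_other = 0.002727 K/W
Required total resistance R_tot = ΔT/Q_allow = 35/3510 = 0.009972 K/W
R_cellular glass = R_tot − R_other = 0.007245 K/W
L = R·k·A = 0.007245×0.0456×14.8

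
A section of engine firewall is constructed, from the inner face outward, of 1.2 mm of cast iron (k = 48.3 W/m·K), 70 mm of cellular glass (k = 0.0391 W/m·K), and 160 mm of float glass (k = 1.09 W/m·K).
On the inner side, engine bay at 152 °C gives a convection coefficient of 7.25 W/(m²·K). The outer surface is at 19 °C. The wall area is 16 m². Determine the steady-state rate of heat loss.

Q ≈ 1030 W

Using the resistance-network approach (series):
R_inner film = 1/(h_i·A) = 1/(7.25×16) = 0.008621 K/W
R_cast iron = L/(kA) = 0.0012/(48.3×16) = 1.553×10^-6 K/W
R_cellular glass = L/(kA) = 0.07/(0.0391×16) = 0.1119 K/W
R_float glass = L/(kA) = 0.16/(1.09×16) = 0.009174 K/W
R_total = 0.1297 K/W
Q = ΔT / R_total = 133 / 0.1297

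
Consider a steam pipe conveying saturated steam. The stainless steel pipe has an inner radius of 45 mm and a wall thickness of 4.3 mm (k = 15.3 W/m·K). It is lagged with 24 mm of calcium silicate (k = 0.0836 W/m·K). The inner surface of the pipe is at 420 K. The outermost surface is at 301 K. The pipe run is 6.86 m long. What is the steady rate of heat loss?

For a radial system each layer contributes R = ln(r_out/r_in)/(2πkL); films add R = 1/(hA).
R_stainless steel pipe wall = ln(49.3/45)/(2π×15.3×6.86) = 1.384×10^-4 K/W
R_calcium silicate = ln(73.3/49.3)/(2π×0.0836×6.86) = 0.1101 K/W
R_total = 0.1102 K/W
Q = ΔT/R_total = 119/0.1102

Q ≈ 1080 W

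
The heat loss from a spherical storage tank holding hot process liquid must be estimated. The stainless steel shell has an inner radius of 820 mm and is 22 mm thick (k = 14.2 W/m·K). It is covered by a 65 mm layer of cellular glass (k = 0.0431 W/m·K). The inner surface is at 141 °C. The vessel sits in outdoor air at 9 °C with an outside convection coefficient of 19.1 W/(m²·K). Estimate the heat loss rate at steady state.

For a spherical shell R = (1/r₁ − 1/r₂)/(4πk); film R = 1/(h·4πr²). In series:
R_stainless steel shell = (1/0.82 − 1/0.842)/(4π×14.2) = 1.786×10^-4 K/W
R_cellular glass = (1/0.842 − 1/0.907)/(4π×0.0431) = 0.1571 K/W
R_outer film = 1/(h·4πr_o²) = 1/(19.1×4π×0.907²) = 0.005065 K/W
R_total = 0.1624 K/W
Q = ΔT/R_total = 132/0.1624

Q ≈ 813 W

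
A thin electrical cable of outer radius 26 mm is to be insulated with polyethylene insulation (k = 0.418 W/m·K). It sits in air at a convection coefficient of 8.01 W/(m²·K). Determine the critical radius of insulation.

r_cr ≈ 52.2 mm

For a cylinder r_cr = k/h = 0.418/8.01
r_cr = 52.2 mm; since the bare radius (26 mm) is below r_cr, adding a thin layer of insulation will *increase* heat loss.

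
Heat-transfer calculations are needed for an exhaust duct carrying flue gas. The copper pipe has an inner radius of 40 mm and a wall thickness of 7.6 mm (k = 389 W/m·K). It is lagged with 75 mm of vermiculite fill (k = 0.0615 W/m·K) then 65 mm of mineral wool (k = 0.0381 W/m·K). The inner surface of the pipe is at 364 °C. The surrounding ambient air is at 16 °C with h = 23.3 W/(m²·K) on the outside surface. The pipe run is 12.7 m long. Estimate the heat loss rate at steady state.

Treating each annulus and film as a series resistance:
R_copper pipe wall = ln(47.6/40)/(2π×389×12.7) = 5.604×10^-6 K/W
R_vermiculite fill = ln(122.6/47.6)/(2π×0.0615×12.7) = 0.1928 K/W
R_mineral wool = ln(187.6/122.6)/(2π×0.0381×12.7) = 0.1399 K/W
R_outer film = 1/(h_o·2πr_oL) = 1/(23.3×2π×0.1876×12.7) = 0.002867 K/W
R_total = 0.3356 K/W
Q = ΔT/R_total = 348/0.3356

Q ≈ 1040 W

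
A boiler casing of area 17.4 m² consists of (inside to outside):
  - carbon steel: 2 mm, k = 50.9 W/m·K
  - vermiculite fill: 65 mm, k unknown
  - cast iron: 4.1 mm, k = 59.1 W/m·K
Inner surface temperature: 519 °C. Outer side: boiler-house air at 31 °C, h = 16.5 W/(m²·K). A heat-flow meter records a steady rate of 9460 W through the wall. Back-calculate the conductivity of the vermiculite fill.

Using the resistance-network approach (series):
R_carbon steel = L/(kA) = 0.002/(50.9×17.4) = 2.258×10^-6 K/W
R_cast iron = L/(kA) = 0.0041/(59.1×17.4) = 3.987×10^-6 K/W
R_outer film = 1/(h_o·A) = 1/(16.5×17.4) = 0.003483 K/W
Sum of known resistances R_other = 0.003489 K/W
Total R = ΔT/Q = 488/9460 = 0.05159 K/W
R_vermiculite fill = R_total − R_other = 0.0481 K/W
k = L/(R·A) = 0.065/(0.0481×17.4)

k ≈ 0.0777 W/(m·K)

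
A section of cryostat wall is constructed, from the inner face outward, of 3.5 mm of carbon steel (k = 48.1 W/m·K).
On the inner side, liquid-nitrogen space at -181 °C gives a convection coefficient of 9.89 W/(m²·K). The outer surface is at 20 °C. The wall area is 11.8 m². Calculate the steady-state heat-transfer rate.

Treating each layer as a thermal resistance in series:
R_inner film = 1/(h_i·A) = 1/(9.89×11.8) = 0.008569 K/W
R_carbon steel = L/(kA) = 0.0035/(48.1×11.8) = 6.167×10^-6 K/W
R_total = 0.008575 K/W
Q = ΔT / R_total = 201 / 0.008575

Q ≈ 23400 W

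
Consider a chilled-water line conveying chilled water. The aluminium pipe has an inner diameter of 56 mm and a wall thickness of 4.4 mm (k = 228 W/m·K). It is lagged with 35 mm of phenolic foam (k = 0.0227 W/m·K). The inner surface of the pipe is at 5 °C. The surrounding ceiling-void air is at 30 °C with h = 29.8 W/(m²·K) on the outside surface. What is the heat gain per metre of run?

Cylindrical conduction, so R = ln(r₂/r₁)/(2πkL) per layer, in series:
R_aluminium pipe wall = ln(32.4/28)/(2π×228×1) = 1.019×10^-4 K/W
R_phenolic foam = ln(67.4/32.4)/(2π×0.0227×1) = 5.136 K/W
R_outer film = 1/(h_o·2πr_oL) = 1/(29.8×2π×0.0674×1) = 0.07924 K/W
R_total = 5.215 K/W
Q = ΔT/R_total = 25/5.215

q′ ≈ 4.79 W/m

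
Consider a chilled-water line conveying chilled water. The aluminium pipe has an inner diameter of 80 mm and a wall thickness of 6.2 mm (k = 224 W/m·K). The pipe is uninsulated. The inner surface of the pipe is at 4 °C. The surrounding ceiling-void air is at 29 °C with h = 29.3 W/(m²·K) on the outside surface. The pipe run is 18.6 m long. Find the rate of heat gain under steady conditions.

Q ≈ 3950 W

Radial resistances (cylindrical: R_cond = ln(r_o/r_i)/(2πkL), R_conv = 1/(h·2πrL)):
R_aluminium pipe wall = ln(46.2/40)/(2π×224×18.6) = 5.505×10^-6 K/W
R_outer film = 1/(h_o·2πr_oL) = 1/(29.3×2π×0.0462×18.6) = 0.006321 K/W
R_total = 0.006327 K/W
Q = ΔT/R_total = 25/0.006327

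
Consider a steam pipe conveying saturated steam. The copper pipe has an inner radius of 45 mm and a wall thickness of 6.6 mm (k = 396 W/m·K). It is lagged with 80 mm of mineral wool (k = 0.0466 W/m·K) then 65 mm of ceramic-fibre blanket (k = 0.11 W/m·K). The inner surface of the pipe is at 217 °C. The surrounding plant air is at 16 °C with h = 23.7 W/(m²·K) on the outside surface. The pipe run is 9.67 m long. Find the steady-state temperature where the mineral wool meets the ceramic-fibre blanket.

T ≈ 48.4 °C

For a radial system each layer contributes R = ln(r_out/r_in)/(2πkL); films add R = 1/(hA).
R_copper pipe wall = ln(51.6/45)/(2π×396×9.67) = 5.688×10^-6 K/W
R_mineral wool = ln(131.6/51.6)/(2π×0.0466×9.67) = 0.3307 K/W
R_ceramic-fibre blanket = ln(196.6/131.6)/(2π×0.11×9.67) = 0.06006 K/W
R_outer film = 1/(h_o·2πr_oL) = 1/(23.7×2π×0.1966×9.67) = 0.003532 K/W
R_total = 0.3943 K/W
Q = ΔT/R_total = 201/0.3943
Q = 510 W
T_interface = T_inner − Q·ΣR(inner→interface) = 217 − 510×0.3307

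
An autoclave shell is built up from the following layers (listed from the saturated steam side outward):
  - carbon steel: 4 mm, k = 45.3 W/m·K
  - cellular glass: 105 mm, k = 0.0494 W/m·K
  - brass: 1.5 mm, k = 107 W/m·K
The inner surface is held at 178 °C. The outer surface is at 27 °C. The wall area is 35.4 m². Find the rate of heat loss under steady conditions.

Q ≈ 2510 W

Model the wall as resistances in series:
R_carbon steel = L/(kA) = 0.004/(45.3×35.4) = 2.494×10^-6 K/W
R_cellular glass = L/(kA) = 0.105/(0.0494×35.4) = 0.06004 K/W
R_brass = L/(kA) = 0.0015/(107×35.4) = 3.96×10^-7 K/W
R_total = 0.06005 K/W
Q = ΔT / R_total = 151 / 0.06005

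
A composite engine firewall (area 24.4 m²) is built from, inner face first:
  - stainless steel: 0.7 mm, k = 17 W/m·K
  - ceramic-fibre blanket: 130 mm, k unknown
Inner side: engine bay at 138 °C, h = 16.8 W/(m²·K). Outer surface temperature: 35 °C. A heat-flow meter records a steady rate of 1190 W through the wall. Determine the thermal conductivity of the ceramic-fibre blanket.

Thermal resistances in series:
R_inner film = 1/(h_i·A) = 1/(16.8×24.4) = 0.00244 K/W
R_stainless steel = L/(kA) = 0.0007/(17×24.4) = 1.688×10^-6 K/W
Sum of known resistances R_other = 0.002441 K/W
Total R = ΔT/Q = 103/1190 = 0.08655 K/W
R_ceramic-fibre blanket = R_total − R_other = 0.08411 K/W
k = L/(R·A) = 0.13/(0.08411×24.4)

k ≈ 0.0633 W/(m·K)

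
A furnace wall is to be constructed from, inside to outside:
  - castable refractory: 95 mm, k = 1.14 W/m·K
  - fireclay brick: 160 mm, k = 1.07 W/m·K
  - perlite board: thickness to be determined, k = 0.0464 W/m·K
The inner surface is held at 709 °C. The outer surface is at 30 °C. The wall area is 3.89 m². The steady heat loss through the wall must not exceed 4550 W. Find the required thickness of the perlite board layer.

L ≈ 16.1 mm

Series thermal resistances:
R_castable refractory = L/(kA) = 0.095/(1.14×3.89) = 0.02142 K/W
R_fireclay brick = L/(kA) = 0.16/(1.07×3.89) = 0.03844 K/W
Sum of the known resistances R_other = 0.05986 K/W
Required total resistance R_tot = ΔT/Q_allow = 679/4550 = 0.1492 K/W
R_perlite board = R_tot − R_other = 0.08937 K/W
L = R·k·A = 0.08937×0.0464×3.89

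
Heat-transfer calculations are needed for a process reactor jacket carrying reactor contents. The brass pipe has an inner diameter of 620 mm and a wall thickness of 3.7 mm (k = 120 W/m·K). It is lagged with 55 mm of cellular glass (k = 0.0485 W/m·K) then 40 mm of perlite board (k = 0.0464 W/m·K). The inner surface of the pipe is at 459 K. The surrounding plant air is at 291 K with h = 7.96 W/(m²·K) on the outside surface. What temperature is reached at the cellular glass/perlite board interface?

T ≈ 363 K

Cylindrical conduction, so R = ln(r₂/r₁)/(2πkL) per layer, in series:
R_brass pipe wall = ln(313.7/310)/(2π×120×1) = 1.574×10^-5 K/W
R_cellular glass = ln(368.7/313.7)/(2π×0.0485×1) = 0.5301 K/W
R_perlite board = ln(408.7/368.7)/(2π×0.0464×1) = 0.3533 K/W
R_outer film = 1/(h_o·2πr_oL) = 1/(7.96×2π×0.4087×1) = 0.04892 K/W
R_total = 0.9323 K/W
Q = ΔT/R_total = 168/0.9323
Q = 180 W/m
T_interface = T_inner − Q·ΣR(inner→interface) = 459 − 180×0.5301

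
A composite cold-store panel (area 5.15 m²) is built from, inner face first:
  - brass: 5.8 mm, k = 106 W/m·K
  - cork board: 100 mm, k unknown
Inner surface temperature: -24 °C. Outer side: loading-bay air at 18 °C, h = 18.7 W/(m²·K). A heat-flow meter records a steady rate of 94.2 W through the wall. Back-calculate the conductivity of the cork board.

k ≈ 0.0446 W/(m·K)

Thermal resistances in series:
R_brass = L/(kA) = 0.0058/(106×5.15) = 1.062×10^-5 K/W
R_outer film = 1/(h_o·A) = 1/(18.7×5.15) = 0.01038 K/W
Sum of known resistances R_other = 0.01039 K/W
Total R = ΔT/Q = 42/94.2 = 0.4459 K/W
R_cork board = R_total − R_other = 0.4355 K/W
k = L/(R·A) = 0.1/(0.4355×5.15)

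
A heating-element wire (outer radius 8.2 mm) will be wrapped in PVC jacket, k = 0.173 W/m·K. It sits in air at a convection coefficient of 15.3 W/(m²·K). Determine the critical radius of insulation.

For a cylinder r_cr = k/h = 0.173/15.3
r_cr = 11.3 mm; since the bare radius (8.2 mm) is below r_cr, adding a thin layer of insulation will *increase* heat loss.

r_cr ≈ 11.3 mm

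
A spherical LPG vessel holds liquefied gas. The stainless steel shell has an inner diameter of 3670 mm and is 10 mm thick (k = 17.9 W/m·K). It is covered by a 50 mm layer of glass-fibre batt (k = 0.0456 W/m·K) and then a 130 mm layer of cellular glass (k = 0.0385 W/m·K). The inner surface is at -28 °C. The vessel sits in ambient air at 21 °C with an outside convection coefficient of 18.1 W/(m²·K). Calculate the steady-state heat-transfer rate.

Q ≈ 510 W

For a spherical shell R = (1/r₁ − 1/r₂)/(4πk); film R = 1/(h·4πr²). In series:
R_stainless steel shell = (1/1.835 − 1/1.845)/(4π×17.9) = 1.313×10^-5 K/W
R_glass-fibre batt = (1/1.845 − 1/1.895)/(4π×0.0456) = 0.02496 K/W
R_cellular glass = (1/1.895 − 1/2.025)/(4π×0.0385) = 0.07002 K/W
R_outer film = 1/(h·4πr_o²) = 1/(18.1×4π×2.025²) = 0.001072 K/W
R_total = 0.09606 K/W
Q = ΔT/R_total = 49/0.09606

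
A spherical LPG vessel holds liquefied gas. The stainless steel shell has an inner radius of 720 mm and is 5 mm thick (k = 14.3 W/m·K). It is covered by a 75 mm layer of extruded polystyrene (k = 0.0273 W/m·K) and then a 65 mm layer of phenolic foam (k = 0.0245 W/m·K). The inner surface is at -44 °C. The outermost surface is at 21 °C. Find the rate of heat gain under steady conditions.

Q ≈ 95.3 W

Each spherical layer contributes R = (1/r_i − 1/r_o)/(4πk):
R_stainless steel shell = (1/0.72 − 1/0.725)/(4π×14.3) = 5.33×10^-5 K/W
R_extruded polystyrene = (1/0.725 − 1/0.8)/(4π×0.0273) = 0.3769 K/W
R_phenolic foam = (1/0.8 − 1/0.865)/(4π×0.0245) = 0.3051 K/W
R_total = 0.6821 K/W
Q = ΔT/R_total = 65/0.6821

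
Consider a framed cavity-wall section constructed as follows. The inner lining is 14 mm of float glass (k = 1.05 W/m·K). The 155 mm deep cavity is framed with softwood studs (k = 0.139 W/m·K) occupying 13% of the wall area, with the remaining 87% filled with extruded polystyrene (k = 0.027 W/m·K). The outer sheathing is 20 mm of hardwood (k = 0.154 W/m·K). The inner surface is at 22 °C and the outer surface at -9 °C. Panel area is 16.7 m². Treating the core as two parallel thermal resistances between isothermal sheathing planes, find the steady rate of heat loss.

Sheathing layers in series; stud and cavity paths in parallel between them.
R_inner = 0.014/(1.05×16.7) = 7.984×10^-4 K/W
R_stud  = 0.155/(0.139×0.13×16.7) = 0.5136 K/W
R_cav   = 0.155/(0.027×0.87×16.7) = 0.3951 K/W
1/R_core = 1/R_stud + 1/R_cav → R_core = 0.2233 K/W
R_outer = 0.02/(0.154×16.7) = 0.007777 K/W
R_total = 0.2319 K/W
Q = ΔT/R_total = 31/0.2319

Q ≈ 134 W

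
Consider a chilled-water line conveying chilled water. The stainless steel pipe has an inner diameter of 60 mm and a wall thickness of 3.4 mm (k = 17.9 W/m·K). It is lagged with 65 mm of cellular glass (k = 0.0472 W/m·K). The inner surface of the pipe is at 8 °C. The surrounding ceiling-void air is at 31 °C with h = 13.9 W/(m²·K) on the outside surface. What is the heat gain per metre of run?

Per-layer cylindrical resistances, series-summed:
R_stainless steel pipe wall = ln(33.4/30)/(2π×17.9×1) = 9.546×10^-4 K/W
R_cellular glass = ln(98.4/33.4)/(2π×0.0472×1) = 3.643 K/W
R_outer film = 1/(h_o·2πr_oL) = 1/(13.9×2π×0.0984×1) = 0.1164 K/W
R_total = 3.761 K/W
Q = ΔT/R_total = 23/3.761

q′ ≈ 6.12 W/m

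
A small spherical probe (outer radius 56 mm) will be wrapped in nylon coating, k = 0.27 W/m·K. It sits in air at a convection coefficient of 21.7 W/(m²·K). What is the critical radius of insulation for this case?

r_cr ≈ 24.9 mm

For a sphere r_cr = 2k/h = 2×0.27/21.7
r_cr = 24.9 mm; since the bare radius (56 mm) is above r_cr, any added insulation will reduce heat loss.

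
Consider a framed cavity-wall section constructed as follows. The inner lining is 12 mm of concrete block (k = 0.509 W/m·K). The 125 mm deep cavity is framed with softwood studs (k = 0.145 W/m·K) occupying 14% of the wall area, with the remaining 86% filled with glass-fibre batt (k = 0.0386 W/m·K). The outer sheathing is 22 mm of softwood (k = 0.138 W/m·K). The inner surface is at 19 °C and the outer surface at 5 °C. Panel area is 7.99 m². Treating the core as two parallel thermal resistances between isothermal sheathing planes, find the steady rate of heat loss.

Q ≈ 44.4 W

Sheathing layers in series; stud and cavity paths in parallel between them.
R_inner = 0.012/(0.509×7.99) = 0.002951 K/W
R_stud  = 0.125/(0.145×0.14×7.99) = 0.7707 K/W
R_cav   = 0.125/(0.0386×0.86×7.99) = 0.4713 K/W
1/R_core = 1/R_stud + 1/R_cav → R_core = 0.2924 K/W
R_outer = 0.022/(0.138×7.99) = 0.01995 K/W
R_total = 0.3153 K/W
Q = ΔT/R_total = 14/0.3153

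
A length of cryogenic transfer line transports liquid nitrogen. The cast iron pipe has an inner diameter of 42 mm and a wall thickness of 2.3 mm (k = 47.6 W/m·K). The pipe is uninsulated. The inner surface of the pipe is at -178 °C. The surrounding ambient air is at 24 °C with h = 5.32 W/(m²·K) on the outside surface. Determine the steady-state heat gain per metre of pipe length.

q′ ≈ 157 W/m

Cylindrical conduction, so R = ln(r₂/r₁)/(2πkL) per layer, in series:
R_cast iron pipe wall = ln(23.3/21)/(2π×47.6×1) = 3.475×10^-4 K/W
R_outer film = 1/(h_o·2πr_oL) = 1/(5.32×2π×0.0233×1) = 1.284 K/W
R_total = 1.284 K/W
Q = ΔT/R_total = 202/1.284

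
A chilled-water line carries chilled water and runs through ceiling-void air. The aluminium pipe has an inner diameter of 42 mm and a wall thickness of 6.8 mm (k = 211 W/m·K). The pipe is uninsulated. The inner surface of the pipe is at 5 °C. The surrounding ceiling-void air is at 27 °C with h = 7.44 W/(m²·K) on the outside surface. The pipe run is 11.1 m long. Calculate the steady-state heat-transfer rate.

Cylindrical conduction, so R = ln(r₂/r₁)/(2πkL) per layer, in series:
R_aluminium pipe wall = ln(27.8/21)/(2π×211×11.1) = 1.906×10^-5 K/W
R_outer film = 1/(h_o·2πr_oL) = 1/(7.44×2π×0.0278×11.1) = 0.06932 K/W
R_total = 0.06934 K/W
Q = ΔT/R_total = 22/0.06934

Q ≈ 317 W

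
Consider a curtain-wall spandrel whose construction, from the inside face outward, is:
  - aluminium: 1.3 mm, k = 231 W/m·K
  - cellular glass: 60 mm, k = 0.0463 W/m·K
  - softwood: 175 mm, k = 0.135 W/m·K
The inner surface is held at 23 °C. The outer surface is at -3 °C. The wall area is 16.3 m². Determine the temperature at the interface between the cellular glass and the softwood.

Series thermal resistances:
R_aluminium = L/(kA) = 0.0013/(231×16.3) = 3.453×10^-7 K/W
R_cellular glass = L/(kA) = 0.06/(0.0463×16.3) = 0.0795 K/W
R_softwood = L/(kA) = 0.175/(0.135×16.3) = 0.07953 K/W
R_total = 0.159 K/W;  Q = ΔT/R_total = 26/0.159 = 163.5 W
T_interface = T_inner − Q·ΣR(inner→interface) = 23 − 163×0.0795

T ≈ 10 °C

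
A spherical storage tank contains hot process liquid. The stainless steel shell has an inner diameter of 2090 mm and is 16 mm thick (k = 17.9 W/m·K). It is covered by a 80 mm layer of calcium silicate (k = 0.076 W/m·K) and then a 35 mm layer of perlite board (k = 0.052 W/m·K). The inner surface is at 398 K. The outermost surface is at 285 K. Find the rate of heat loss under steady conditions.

Q ≈ 1040 W

Spherical conduction: R = (1/r_in − 1/r_out)/(4πk) per layer; series-sum.
R_stainless steel shell = (1/1.045 − 1/1.061)/(4π×17.9) = 6.415×10^-5 K/W
R_calcium silicate = (1/1.061 − 1/1.141)/(4π×0.076) = 0.06919 K/W
R_perlite board = (1/1.141 − 1/1.176)/(4π×0.052) = 0.03992 K/W
R_total = 0.1092 K/W
Q = ΔT/R_total = 113/0.1092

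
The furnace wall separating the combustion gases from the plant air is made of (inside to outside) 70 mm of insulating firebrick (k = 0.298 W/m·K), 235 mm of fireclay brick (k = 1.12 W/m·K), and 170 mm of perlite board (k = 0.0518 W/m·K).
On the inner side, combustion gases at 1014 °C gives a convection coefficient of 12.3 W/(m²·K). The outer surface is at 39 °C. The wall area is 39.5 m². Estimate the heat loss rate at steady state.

Q ≈ 10100 W

Model the wall as resistances in series:
R_inner film = 1/(h_i·A) = 1/(12.3×39.5) = 0.002058 K/W
R_insulating firebrick = L/(kA) = 0.07/(0.298×39.5) = 0.005947 K/W
R_fireclay brick = L/(kA) = 0.235/(1.12×39.5) = 0.005312 K/W
R_perlite board = L/(kA) = 0.17/(0.0518×39.5) = 0.08308 K/W
R_total = 0.0964 K/W
Q = ΔT / R_total = 975 / 0.0964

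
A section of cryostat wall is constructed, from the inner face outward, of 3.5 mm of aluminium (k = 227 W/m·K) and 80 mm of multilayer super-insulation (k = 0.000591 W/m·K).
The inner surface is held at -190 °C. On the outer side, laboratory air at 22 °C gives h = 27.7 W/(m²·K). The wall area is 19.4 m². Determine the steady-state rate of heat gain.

Q ≈ 30.4 W

Model the wall as resistances in series:
R_aluminium = L/(kA) = 0.0035/(227×19.4) = 7.948×10^-7 K/W
R_multilayer super-insulation = L/(kA) = 0.08/(0.000591×19.4) = 6.978 K/W
R_outer film = 1/(h_o·A) = 1/(27.7×19.4) = 0.001861 K/W
R_total = 6.979 K/W
Q = ΔT / R_total = 212 / 6.979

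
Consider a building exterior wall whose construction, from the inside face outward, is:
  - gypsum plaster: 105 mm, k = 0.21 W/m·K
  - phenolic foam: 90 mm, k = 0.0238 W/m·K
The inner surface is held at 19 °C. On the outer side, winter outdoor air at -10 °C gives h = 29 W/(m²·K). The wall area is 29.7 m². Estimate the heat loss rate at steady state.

Q ≈ 200 W

Thermal resistances in series:
R_gypsum plaster = L/(kA) = 0.105/(0.21×29.7) = 0.01684 K/W
R_phenolic foam = L/(kA) = 0.09/(0.0238×29.7) = 0.1273 K/W
R_outer film = 1/(h_o·A) = 1/(29×29.7) = 0.001161 K/W
R_total = 0.1453 K/W
Q = ΔT / R_total = 29 / 0.1453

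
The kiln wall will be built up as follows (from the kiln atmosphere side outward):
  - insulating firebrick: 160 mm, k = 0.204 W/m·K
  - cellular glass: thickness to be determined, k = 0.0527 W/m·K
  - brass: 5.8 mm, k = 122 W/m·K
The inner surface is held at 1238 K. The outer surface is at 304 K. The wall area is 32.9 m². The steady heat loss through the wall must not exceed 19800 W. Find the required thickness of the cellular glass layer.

L ≈ 40.5 mm

Series thermal resistances:
R_insulating firebrick = L/(kA) = 0.16/(0.204×32.9) = 0.02384 K/W
R_brass = L/(kA) = 0.0058/(122×32.9) = 1.445×10^-6 K/W
Sum of the known resistances R_other = 0.02384 K/W
Required total resistance R_tot = ΔT/Q_allow = 934/19800 = 0.04717 K/W
R_cellular glass = R_tot − R_other = 0.02333 K/W
L = R·k·A = 0.02333×0.0527×32.9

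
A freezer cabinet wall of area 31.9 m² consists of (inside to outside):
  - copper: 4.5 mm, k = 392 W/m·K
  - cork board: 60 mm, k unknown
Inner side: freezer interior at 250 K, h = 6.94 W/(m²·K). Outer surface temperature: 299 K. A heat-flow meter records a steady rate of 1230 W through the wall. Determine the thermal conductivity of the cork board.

Using the resistance-network approach (series):
R_inner film = 1/(h_i·A) = 1/(6.94×31.9) = 0.004517 K/W
R_copper = L/(kA) = 0.0045/(392×31.9) = 3.599×10^-7 K/W
Sum of known resistances R_other = 0.004517 K/W
Total R = ΔT/Q = 49/1230 = 0.03984 K/W
R_cork board = R_total − R_other = 0.03532 K/W
k = L/(R·A) = 0.06/(0.03532×31.9)

k ≈ 0.0533 W/(m·K)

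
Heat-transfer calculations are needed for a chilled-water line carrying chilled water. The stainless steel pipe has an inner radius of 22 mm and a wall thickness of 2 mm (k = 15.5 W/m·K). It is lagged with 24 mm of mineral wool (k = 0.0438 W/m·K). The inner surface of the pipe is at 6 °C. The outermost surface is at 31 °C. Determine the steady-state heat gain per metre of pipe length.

Radial resistances (cylindrical: R_cond = ln(r_o/r_i)/(2πkL), R_conv = 1/(h·2πrL)):
R_stainless steel pipe wall = ln(24/22)/(2π×15.5×1) = 8.934×10^-4 K/W
R_mineral wool = ln(48/24)/(2π×0.0438×1) = 2.519 K/W
R_total = 2.52 K/W
Q = ΔT/R_total = 25/2.52

q′ ≈ 9.92 W/m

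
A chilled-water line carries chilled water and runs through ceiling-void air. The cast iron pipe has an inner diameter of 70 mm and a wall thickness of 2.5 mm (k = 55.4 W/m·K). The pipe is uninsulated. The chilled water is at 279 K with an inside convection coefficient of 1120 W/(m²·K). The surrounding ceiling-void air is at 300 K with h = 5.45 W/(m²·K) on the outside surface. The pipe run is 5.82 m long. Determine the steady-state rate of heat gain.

Q ≈ 156 W

Treating each annulus and film as a series resistance:
R_inner film = 1/(h_i·2πr₁L) = 1/(1120×2π×0.035×5.82) = 6.976×10^-4 K/W
R_cast iron pipe wall = ln(37.5/35)/(2π×55.4×5.82) = 3.406×10^-5 K/W
R_outer film = 1/(h_o·2πr_oL) = 1/(5.45×2π×0.0375×5.82) = 0.1338 K/W
R_total = 0.1345 K/W
Q = ΔT/R_total = 21/0.1345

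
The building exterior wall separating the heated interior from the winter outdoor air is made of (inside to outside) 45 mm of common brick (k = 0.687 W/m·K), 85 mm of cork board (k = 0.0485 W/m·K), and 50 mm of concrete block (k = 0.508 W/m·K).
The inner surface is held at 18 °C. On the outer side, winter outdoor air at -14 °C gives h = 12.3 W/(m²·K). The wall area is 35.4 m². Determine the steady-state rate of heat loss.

Q ≈ 567 W

Using the resistance-network approach (series):
R_common brick = L/(kA) = 0.045/(0.687×35.4) = 0.00185 K/W
R_cork board = L/(kA) = 0.085/(0.0485×35.4) = 0.04951 K/W
R_concrete block = L/(kA) = 0.05/(0.508×35.4) = 0.00278 K/W
R_outer film = 1/(h_o·A) = 1/(12.3×35.4) = 0.002297 K/W
R_total = 0.05644 K/W
Q = ΔT / R_total = 32 / 0.05644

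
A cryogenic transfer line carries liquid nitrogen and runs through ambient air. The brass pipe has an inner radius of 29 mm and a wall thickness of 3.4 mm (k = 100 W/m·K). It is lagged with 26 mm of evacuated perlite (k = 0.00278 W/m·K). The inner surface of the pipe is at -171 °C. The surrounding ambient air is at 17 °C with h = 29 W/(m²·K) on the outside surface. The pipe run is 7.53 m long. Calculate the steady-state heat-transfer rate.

Radial resistances (cylindrical: R_cond = ln(r_o/r_i)/(2πkL), R_conv = 1/(h·2πrL)):
R_brass pipe wall = ln(32.4/29)/(2π×100×7.53) = 2.343×10^-5 K/W
R_evacuated perlite = ln(58.4/32.4)/(2π×0.00278×7.53) = 4.479 K/W
R_outer film = 1/(h_o·2πr_oL) = 1/(29×2π×0.0584×7.53) = 0.01248 K/W
R_total = 4.492 K/W
Q = ΔT/R_total = 188/4.492

Q ≈ 41.9 W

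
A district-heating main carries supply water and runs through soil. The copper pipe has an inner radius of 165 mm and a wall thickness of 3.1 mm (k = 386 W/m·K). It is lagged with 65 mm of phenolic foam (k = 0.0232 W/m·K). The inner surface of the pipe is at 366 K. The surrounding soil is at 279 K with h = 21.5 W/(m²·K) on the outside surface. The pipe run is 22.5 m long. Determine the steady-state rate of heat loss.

Q ≈ 861 W

Treating each annulus and film as a series resistance:
R_copper pipe wall = ln(168.1/165)/(2π×386×22.5) = 3.411×10^-7 K/W
R_phenolic foam = ln(233.1/168.1)/(2π×0.0232×22.5) = 0.09967 K/W
R_outer film = 1/(h_o·2πr_oL) = 1/(21.5×2π×0.2331×22.5) = 0.001411 K/W
R_total = 0.1011 K/W
Q = ΔT/R_total = 87/0.1011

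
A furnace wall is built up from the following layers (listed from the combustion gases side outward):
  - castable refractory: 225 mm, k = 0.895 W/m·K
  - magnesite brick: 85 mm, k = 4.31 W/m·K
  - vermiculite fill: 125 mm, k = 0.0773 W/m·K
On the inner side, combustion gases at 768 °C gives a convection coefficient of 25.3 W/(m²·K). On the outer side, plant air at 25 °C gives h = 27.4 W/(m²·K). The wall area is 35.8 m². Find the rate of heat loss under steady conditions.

Q ≈ 13500 W

Using the resistance-network approach (series):
R_inner film = 1/(h_i·A) = 1/(25.3×35.8) = 0.001104 K/W
R_castable refractory = L/(kA) = 0.225/(0.895×35.8) = 0.007022 K/W
R_magnesite brick = L/(kA) = 0.085/(4.31×35.8) = 5.509×10^-4 K/W
R_vermiculite fill = L/(kA) = 0.125/(0.0773×35.8) = 0.04517 K/W
R_outer film = 1/(h_o·A) = 1/(27.4×35.8) = 0.001019 K/W
R_total = 0.05487 K/W
Q = ΔT / R_total = 743 / 0.05487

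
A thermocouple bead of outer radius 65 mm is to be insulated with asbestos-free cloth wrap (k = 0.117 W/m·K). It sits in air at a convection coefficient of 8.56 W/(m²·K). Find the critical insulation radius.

r_cr ≈ 27.3 mm

For a sphere r_cr = 2k/h = 2×0.117/8.56
r_cr = 27.3 mm; since the bare radius (65 mm) is above r_cr, any added insulation will reduce heat loss.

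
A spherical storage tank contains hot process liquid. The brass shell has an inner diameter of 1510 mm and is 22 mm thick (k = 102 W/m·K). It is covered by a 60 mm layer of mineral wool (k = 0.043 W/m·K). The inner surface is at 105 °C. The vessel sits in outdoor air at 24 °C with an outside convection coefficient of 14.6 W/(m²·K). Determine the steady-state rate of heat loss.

Q ≈ 454 W

Each spherical layer contributes R = (1/r_i − 1/r_o)/(4πk):
R_brass shell = (1/0.755 − 1/0.777)/(4π×102) = 2.926×10^-5 K/W
R_mineral wool = (1/0.777 − 1/0.837)/(4π×0.043) = 0.1707 K/W
R_outer film = 1/(h·4πr_o²) = 1/(14.6×4π×0.837²) = 0.00778 K/W
R_total = 0.1785 K/W
Q = ΔT/R_total = 81/0.1785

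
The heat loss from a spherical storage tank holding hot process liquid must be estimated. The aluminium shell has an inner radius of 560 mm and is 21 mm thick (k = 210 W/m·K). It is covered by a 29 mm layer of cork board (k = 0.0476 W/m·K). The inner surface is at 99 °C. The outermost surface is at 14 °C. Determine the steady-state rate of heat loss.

Q ≈ 621 W

Each spherical layer contributes R = (1/r_i − 1/r_o)/(4πk):
R_aluminium shell = (1/0.56 − 1/0.581)/(4π×210) = 2.446×10^-5 K/W
R_cork board = (1/0.581 − 1/0.61)/(4π×0.0476) = 0.1368 K/W
R_total = 0.1368 K/W
Q = ΔT/R_total = 85/0.1368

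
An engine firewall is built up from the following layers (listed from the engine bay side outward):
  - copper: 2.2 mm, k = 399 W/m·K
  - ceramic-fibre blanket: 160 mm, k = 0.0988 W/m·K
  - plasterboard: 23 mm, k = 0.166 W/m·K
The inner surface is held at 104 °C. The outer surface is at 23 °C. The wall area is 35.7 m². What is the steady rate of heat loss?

Model the wall as resistances in series:
R_copper = L/(kA) = 0.0022/(399×35.7) = 1.544×10^-7 K/W
R_ceramic-fibre blanket = L/(kA) = 0.16/(0.0988×35.7) = 0.04536 K/W
R_plasterboard = L/(kA) = 0.023/(0.166×35.7) = 0.003881 K/W
R_total = 0.04924 K/W
Q = ΔT / R_total = 81 / 0.04924

Q ≈ 1640 W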